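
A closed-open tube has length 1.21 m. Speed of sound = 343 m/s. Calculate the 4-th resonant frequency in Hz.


Given values:
  Tube type: closed-open, L = 1.21 m, c = 343 m/s, n = 4
Formula: f_n = (2n - 1) * c / (4 * L)
Compute 2n - 1 = 2*4 - 1 = 7
Compute 4 * L = 4 * 1.21 = 4.84
f = 7 * 343 / 4.84
f = 496.07

496.07 Hz


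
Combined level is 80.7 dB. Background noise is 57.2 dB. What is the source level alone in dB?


Given values:
  L_total = 80.7 dB, L_bg = 57.2 dB
Formula: L_source = 10 * log10(10^(L_total/10) - 10^(L_bg/10))
Convert to linear:
  10^(80.7/10) = 117489755.494
  10^(57.2/10) = 524807.4602
Difference: 117489755.494 - 524807.4602 = 116964948.0338
L_source = 10 * log10(116964948.0338) = 80.68

80.68 dB


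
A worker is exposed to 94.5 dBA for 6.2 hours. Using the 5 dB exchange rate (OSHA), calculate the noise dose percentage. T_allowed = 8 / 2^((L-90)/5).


Given values:
  L = 94.5 dBA, T = 6.2 hours
Formula: T_allowed = 8 / 2^((L - 90) / 5)
Compute exponent: (94.5 - 90) / 5 = 0.9
Compute 2^(0.9) = 1.866066
T_allowed = 8 / 1.866066 = 4.287094 hours
Dose = (T / T_allowed) * 100
Dose = (6.2 / 4.287094) * 100 = 144.62

144.62 %


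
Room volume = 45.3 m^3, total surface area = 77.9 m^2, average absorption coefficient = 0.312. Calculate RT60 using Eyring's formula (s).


Given values:
  V = 45.3 m^3, S = 77.9 m^2, alpha = 0.312
Formula: RT60 = 0.161 * V / (-S * ln(1 - alpha))
Compute ln(1 - 0.312) = ln(0.688) = -0.373966
Denominator: -77.9 * -0.373966 = 29.132
Numerator: 0.161 * 45.3 = 7.2933
RT60 = 7.2933 / 29.132 = 0.25

0.25 s


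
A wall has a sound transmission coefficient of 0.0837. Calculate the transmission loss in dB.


Given values:
  tau = 0.0837
Formula: TL = 10 * log10(1 / tau)
Compute 1 / tau = 1 / 0.0837 = 11.9474
Compute log10(11.9474) = 1.077273
TL = 10 * 1.077273 = 10.77

10.77 dB


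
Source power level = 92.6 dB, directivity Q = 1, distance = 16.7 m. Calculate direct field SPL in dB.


Given values:
  Lw = 92.6 dB, Q = 1, r = 16.7 m
Formula: SPL = Lw + 10 * log10(Q / (4 * pi * r^2))
Compute 4 * pi * r^2 = 4 * pi * 16.7^2 = 3504.6351
Compute Q / denom = 1 / 3504.6351 = 0.00028534
Compute 10 * log10(0.00028534) = -35.4464
SPL = 92.6 + (-35.4464) = 57.15

57.15 dB


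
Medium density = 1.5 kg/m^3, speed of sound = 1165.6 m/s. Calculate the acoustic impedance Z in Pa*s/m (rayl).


Given values:
  rho = 1.5 kg/m^3
  c = 1165.6 m/s
Formula: Z = rho * c
Z = 1.5 * 1165.6
Z = 1748.4

1748.4 rayl


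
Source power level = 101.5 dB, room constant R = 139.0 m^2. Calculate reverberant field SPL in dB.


Given values:
  Lw = 101.5 dB, R = 139.0 m^2
Formula: SPL = Lw + 10 * log10(4 / R)
Compute 4 / R = 4 / 139.0 = 0.028777
Compute 10 * log10(0.028777) = -15.4095
SPL = 101.5 + (-15.4095) = 86.09

86.09 dB


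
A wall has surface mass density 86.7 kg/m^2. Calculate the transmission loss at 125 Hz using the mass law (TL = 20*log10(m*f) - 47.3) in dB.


Given values:
  m = 86.7 kg/m^2, f = 125 Hz
Formula: TL = 20 * log10(m * f) - 47.3
Compute m * f = 86.7 * 125 = 10837.5
Compute log10(10837.5) = 4.034929
Compute 20 * 4.034929 = 80.6986
TL = 80.6986 - 47.3 = 33.4

33.4 dB


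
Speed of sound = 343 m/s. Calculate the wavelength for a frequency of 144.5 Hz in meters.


Given values:
  c = 343 m/s, f = 144.5 Hz
Formula: lambda = c / f
lambda = 343 / 144.5
lambda = 2.3737

2.3737 m


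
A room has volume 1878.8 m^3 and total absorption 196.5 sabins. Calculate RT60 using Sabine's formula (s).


Given values:
  V = 1878.8 m^3
  A = 196.5 sabins
Formula: RT60 = 0.161 * V / A
Numerator: 0.161 * 1878.8 = 302.4868
RT60 = 302.4868 / 196.5 = 1.539

1.539 s


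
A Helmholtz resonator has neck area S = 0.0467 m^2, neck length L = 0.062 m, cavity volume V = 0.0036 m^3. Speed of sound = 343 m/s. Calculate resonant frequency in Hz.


Given values:
  S = 0.0467 m^2, L = 0.062 m, V = 0.0036 m^3, c = 343 m/s
Formula: f = (c / (2*pi)) * sqrt(S / (V * L))
Compute V * L = 0.0036 * 0.062 = 0.0002232
Compute S / (V * L) = 0.0467 / 0.0002232 = 209.2294
Compute sqrt(209.2294) = 14.464764
Compute c / (2*pi) = 343 / 6.283185 = 54.590148
f = 54.590148 * 14.464764 = 789.63

789.63 Hz


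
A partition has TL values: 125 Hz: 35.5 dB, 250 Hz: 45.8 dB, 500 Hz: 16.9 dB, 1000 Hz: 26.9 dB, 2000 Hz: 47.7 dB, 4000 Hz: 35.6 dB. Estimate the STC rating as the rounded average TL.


Given TL values at each frequency:
  125 Hz: 35.5 dB
  250 Hz: 45.8 dB
  500 Hz: 16.9 dB
  1000 Hz: 26.9 dB
  2000 Hz: 47.7 dB
  4000 Hz: 35.6 dB
Formula: STC ~ round(average of TL values)
Sum = 35.5 + 45.8 + 16.9 + 26.9 + 47.7 + 35.6 = 208.4
Average = 208.4 / 6 = 34.73
Rounded: 35

35


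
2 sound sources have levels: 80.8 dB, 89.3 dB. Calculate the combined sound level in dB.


Formula: L_total = 10 * log10( sum(10^(Li/10)) )
  Source 1: 10^(80.8/10) = 120226443.4617
  Source 2: 10^(89.3/10) = 851138038.2024
Sum of linear values = 971364481.6641
L_total = 10 * log10(971364481.6641) = 89.87

89.87 dB


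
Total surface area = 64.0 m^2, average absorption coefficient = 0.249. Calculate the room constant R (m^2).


Given values:
  S = 64.0 m^2, alpha = 0.249
Formula: R = S * alpha / (1 - alpha)
Numerator: 64.0 * 0.249 = 15.936
Denominator: 1 - 0.249 = 0.751
R = 15.936 / 0.751 = 21.22

21.22 m^2


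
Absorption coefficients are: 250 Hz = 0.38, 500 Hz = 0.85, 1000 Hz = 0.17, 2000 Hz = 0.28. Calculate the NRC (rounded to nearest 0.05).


Given values:
  a_250 = 0.38, a_500 = 0.85
  a_1000 = 0.17, a_2000 = 0.28
Formula: NRC = (a250 + a500 + a1000 + a2000) / 4
Sum = 0.38 + 0.85 + 0.17 + 0.28 = 1.68
NRC = 1.68 / 4 = 0.42
Rounded to nearest 0.05: 0.4

0.4


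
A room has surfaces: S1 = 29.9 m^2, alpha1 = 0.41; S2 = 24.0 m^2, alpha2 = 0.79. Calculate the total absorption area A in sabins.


Given surfaces:
  Surface 1: 29.9 * 0.41 = 12.259
  Surface 2: 24.0 * 0.79 = 18.96
Formula: A = sum(Si * alpha_i)
A = 12.259 + 18.96
A = 31.22

31.22 sabins


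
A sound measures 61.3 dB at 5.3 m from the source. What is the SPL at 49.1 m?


Given values:
  SPL1 = 61.3 dB, r1 = 5.3 m, r2 = 49.1 m
Formula: SPL2 = SPL1 - 20 * log10(r2 / r1)
Compute ratio: r2 / r1 = 49.1 / 5.3 = 9.2642
Compute log10: log10(9.2642) = 0.966808
Compute drop: 20 * 0.966808 = 19.3362
SPL2 = 61.3 - 19.3362 = 41.96

41.96 dB


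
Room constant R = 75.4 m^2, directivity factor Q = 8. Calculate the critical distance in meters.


Given values:
  R = 75.4 m^2, Q = 8
Formula: d_c = 0.141 * sqrt(Q * R)
Compute Q * R = 8 * 75.4 = 603.2
Compute sqrt(603.2) = 24.5601
d_c = 0.141 * 24.5601 = 3.463

3.463 m


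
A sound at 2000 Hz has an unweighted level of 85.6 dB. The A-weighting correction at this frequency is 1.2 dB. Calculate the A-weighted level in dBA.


Given values:
  SPL = 85.6 dB
  A-weighting at 2000 Hz = 1.2 dB
Formula: L_A = SPL + A_weight
L_A = 85.6 + (1.2)
L_A = 86.8

86.8 dBA


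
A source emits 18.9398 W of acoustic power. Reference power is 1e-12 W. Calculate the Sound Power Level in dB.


Given values:
  W = 18.9398 W
  W_ref = 1e-12 W
Formula: SWL = 10 * log10(W / W_ref)
Compute ratio: W / W_ref = 18939800000000
Compute log10: log10(18939800000000) = 13.277375
Multiply: SWL = 10 * 13.277375 = 132.77

132.77 dB


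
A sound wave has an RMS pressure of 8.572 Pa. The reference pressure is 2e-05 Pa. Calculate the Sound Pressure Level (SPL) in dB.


Given values:
  p = 8.572 Pa
  p_ref = 2e-05 Pa
Formula: SPL = 20 * log10(p / p_ref)
Compute ratio: p / p_ref = 8.572 / 2e-05 = 428600
Compute log10: log10(428600) = 5.632052
Multiply: SPL = 20 * 5.632052 = 112.64

112.64 dB


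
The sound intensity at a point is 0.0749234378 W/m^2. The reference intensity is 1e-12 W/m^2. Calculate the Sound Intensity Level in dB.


Given values:
  I = 0.0749234378 W/m^2
  I_ref = 1e-12 W/m^2
Formula: SIL = 10 * log10(I / I_ref)
Compute ratio: I / I_ref = 74923437800
Compute log10: log10(74923437800) = 10.874618
Multiply: SIL = 10 * 10.874618 = 108.75

108.75 dB


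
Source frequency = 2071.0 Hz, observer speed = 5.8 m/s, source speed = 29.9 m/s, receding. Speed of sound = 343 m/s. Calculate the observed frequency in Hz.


Given values:
  f_s = 2071.0 Hz, v_o = 5.8 m/s, v_s = 29.9 m/s
  Direction: receding
Formula: f_o = f_s * (c - v_o) / (c + v_s)
Numerator: c - v_o = 343 - 5.8 = 337.2
Denominator: c + v_s = 343 + 29.9 = 372.9
f_o = 2071.0 * 337.2 / 372.9 = 1872.73

1872.73 Hz


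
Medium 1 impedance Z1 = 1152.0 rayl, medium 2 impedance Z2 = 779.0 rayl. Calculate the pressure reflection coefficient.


Given values:
  Z1 = 1152.0 rayl, Z2 = 779.0 rayl
Formula: R = (Z2 - Z1) / (Z2 + Z1)
Numerator: Z2 - Z1 = 779.0 - 1152.0 = -373.0
Denominator: Z2 + Z1 = 779.0 + 1152.0 = 1931.0
R = -373.0 / 1931.0 = -0.1932

-0.1932


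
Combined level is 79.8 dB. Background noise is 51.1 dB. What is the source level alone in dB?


Given values:
  L_total = 79.8 dB, L_bg = 51.1 dB
Formula: L_source = 10 * log10(10^(L_total/10) - 10^(L_bg/10))
Convert to linear:
  10^(79.8/10) = 95499258.6021
  10^(51.1/10) = 128824.9552
Difference: 95499258.6021 - 128824.9552 = 95370433.6469
L_source = 10 * log10(95370433.6469) = 79.79

79.79 dB


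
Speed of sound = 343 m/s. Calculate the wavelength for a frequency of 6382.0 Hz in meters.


Given values:
  c = 343 m/s, f = 6382.0 Hz
Formula: lambda = c / f
lambda = 343 / 6382.0
lambda = 0.0537

0.0537 m


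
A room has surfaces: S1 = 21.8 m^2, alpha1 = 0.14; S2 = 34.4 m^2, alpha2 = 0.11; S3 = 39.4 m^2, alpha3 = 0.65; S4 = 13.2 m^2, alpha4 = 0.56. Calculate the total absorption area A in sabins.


Given surfaces:
  Surface 1: 21.8 * 0.14 = 3.052
  Surface 2: 34.4 * 0.11 = 3.784
  Surface 3: 39.4 * 0.65 = 25.61
  Surface 4: 13.2 * 0.56 = 7.392
Formula: A = sum(Si * alpha_i)
A = 3.052 + 3.784 + 25.61 + 7.392
A = 39.84

39.84 sabins


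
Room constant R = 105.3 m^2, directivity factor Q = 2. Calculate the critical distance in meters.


Given values:
  R = 105.3 m^2, Q = 2
Formula: d_c = 0.141 * sqrt(Q * R)
Compute Q * R = 2 * 105.3 = 210.6
Compute sqrt(210.6) = 14.5121
d_c = 0.141 * 14.5121 = 2.046

2.046 m


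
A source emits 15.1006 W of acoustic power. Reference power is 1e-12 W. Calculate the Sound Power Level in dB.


Given values:
  W = 15.1006 W
  W_ref = 1e-12 W
Formula: SWL = 10 * log10(W / W_ref)
Compute ratio: W / W_ref = 15100600000000
Compute log10: log10(15100600000000) = 13.178994
Multiply: SWL = 10 * 13.178994 = 131.79

131.79 dB


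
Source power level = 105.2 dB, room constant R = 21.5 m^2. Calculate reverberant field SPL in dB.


Given values:
  Lw = 105.2 dB, R = 21.5 m^2
Formula: SPL = Lw + 10 * log10(4 / R)
Compute 4 / R = 4 / 21.5 = 0.186047
Compute 10 * log10(0.186047) = -7.3038
SPL = 105.2 + (-7.3038) = 97.9

97.9 dB


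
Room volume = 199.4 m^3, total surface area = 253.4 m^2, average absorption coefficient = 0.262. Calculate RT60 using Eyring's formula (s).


Given values:
  V = 199.4 m^3, S = 253.4 m^2, alpha = 0.262
Formula: RT60 = 0.161 * V / (-S * ln(1 - alpha))
Compute ln(1 - 0.262) = ln(0.738) = -0.303811
Denominator: -253.4 * -0.303811 = 76.9857
Numerator: 0.161 * 199.4 = 32.1034
RT60 = 32.1034 / 76.9857 = 0.417

0.417 s


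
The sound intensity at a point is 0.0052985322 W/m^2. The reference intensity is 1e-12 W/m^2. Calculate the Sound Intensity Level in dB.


Given values:
  I = 0.0052985322 W/m^2
  I_ref = 1e-12 W/m^2
Formula: SIL = 10 * log10(I / I_ref)
Compute ratio: I / I_ref = 5298532200
Compute log10: log10(5298532200) = 9.724156
Multiply: SIL = 10 * 9.724156 = 97.24

97.24 dB


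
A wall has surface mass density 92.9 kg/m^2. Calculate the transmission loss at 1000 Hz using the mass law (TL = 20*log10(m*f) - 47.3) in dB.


Given values:
  m = 92.9 kg/m^2, f = 1000 Hz
Formula: TL = 20 * log10(m * f) - 47.3
Compute m * f = 92.9 * 1000 = 92900.0
Compute log10(92900.0) = 4.968016
Compute 20 * 4.968016 = 99.3603
TL = 99.3603 - 47.3 = 52.06

52.06 dB


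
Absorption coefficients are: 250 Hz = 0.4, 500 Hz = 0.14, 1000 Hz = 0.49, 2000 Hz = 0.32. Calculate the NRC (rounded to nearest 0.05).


Given values:
  a_250 = 0.4, a_500 = 0.14
  a_1000 = 0.49, a_2000 = 0.32
Formula: NRC = (a250 + a500 + a1000 + a2000) / 4
Sum = 0.4 + 0.14 + 0.49 + 0.32 = 1.35
NRC = 1.35 / 4 = 0.3375
Rounded to nearest 0.05: 0.35

0.35


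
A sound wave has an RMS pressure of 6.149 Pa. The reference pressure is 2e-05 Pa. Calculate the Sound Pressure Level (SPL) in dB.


Given values:
  p = 6.149 Pa
  p_ref = 2e-05 Pa
Formula: SPL = 20 * log10(p / p_ref)
Compute ratio: p / p_ref = 6.149 / 2e-05 = 307450
Compute log10: log10(307450) = 5.487774
Multiply: SPL = 20 * 5.487774 = 109.76

109.76 dB


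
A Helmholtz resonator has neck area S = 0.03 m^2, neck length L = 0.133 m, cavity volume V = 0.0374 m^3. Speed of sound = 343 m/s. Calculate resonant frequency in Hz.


Given values:
  S = 0.03 m^2, L = 0.133 m, V = 0.0374 m^3, c = 343 m/s
Formula: f = (c / (2*pi)) * sqrt(S / (V * L))
Compute V * L = 0.0374 * 0.133 = 0.0049742
Compute S / (V * L) = 0.03 / 0.0049742 = 6.0311
Compute sqrt(6.0311) = 2.45583
Compute c / (2*pi) = 343 / 6.283185 = 54.590148
f = 54.590148 * 2.45583 = 134.06

134.06 Hz


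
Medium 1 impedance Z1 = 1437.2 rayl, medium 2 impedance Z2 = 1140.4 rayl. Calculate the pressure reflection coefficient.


Given values:
  Z1 = 1437.2 rayl, Z2 = 1140.4 rayl
Formula: R = (Z2 - Z1) / (Z2 + Z1)
Numerator: Z2 - Z1 = 1140.4 - 1437.2 = -296.8
Denominator: Z2 + Z1 = 1140.4 + 1437.2 = 2577.6
R = -296.8 / 2577.6 = -0.1151

-0.1151


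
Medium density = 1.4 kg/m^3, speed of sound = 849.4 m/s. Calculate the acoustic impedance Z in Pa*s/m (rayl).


Given values:
  rho = 1.4 kg/m^3
  c = 849.4 m/s
Formula: Z = rho * c
Z = 1.4 * 849.4
Z = 1189.16

1189.16 rayl


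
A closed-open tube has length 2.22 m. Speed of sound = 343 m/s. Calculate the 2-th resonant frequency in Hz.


Given values:
  Tube type: closed-open, L = 2.22 m, c = 343 m/s, n = 2
Formula: f_n = (2n - 1) * c / (4 * L)
Compute 2n - 1 = 2*2 - 1 = 3
Compute 4 * L = 4 * 2.22 = 8.88
f = 3 * 343 / 8.88
f = 115.88

115.88 Hz


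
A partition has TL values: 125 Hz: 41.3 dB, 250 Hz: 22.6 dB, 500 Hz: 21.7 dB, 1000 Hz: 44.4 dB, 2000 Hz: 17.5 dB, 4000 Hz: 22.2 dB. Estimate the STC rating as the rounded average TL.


Given TL values at each frequency:
  125 Hz: 41.3 dB
  250 Hz: 22.6 dB
  500 Hz: 21.7 dB
  1000 Hz: 44.4 dB
  2000 Hz: 17.5 dB
  4000 Hz: 22.2 dB
Formula: STC ~ round(average of TL values)
Sum = 41.3 + 22.6 + 21.7 + 44.4 + 17.5 + 22.2 = 169.7
Average = 169.7 / 6 = 28.28
Rounded: 28

28


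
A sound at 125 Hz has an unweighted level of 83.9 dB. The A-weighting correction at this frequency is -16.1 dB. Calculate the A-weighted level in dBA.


Given values:
  SPL = 83.9 dB
  A-weighting at 125 Hz = -16.1 dB
Formula: L_A = SPL + A_weight
L_A = 83.9 + (-16.1)
L_A = 67.8

67.8 dBA


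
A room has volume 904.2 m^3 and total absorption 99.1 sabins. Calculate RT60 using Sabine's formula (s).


Given values:
  V = 904.2 m^3
  A = 99.1 sabins
Formula: RT60 = 0.161 * V / A
Numerator: 0.161 * 904.2 = 145.5762
RT60 = 145.5762 / 99.1 = 1.469

1.469 s


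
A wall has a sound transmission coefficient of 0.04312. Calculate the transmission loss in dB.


Given values:
  tau = 0.04312
Formula: TL = 10 * log10(1 / tau)
Compute 1 / tau = 1 / 0.04312 = 23.1911
Compute log10(23.1911) = 1.365321
TL = 10 * 1.365321 = 13.65

13.65 dB


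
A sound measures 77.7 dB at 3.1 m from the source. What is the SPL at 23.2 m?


Given values:
  SPL1 = 77.7 dB, r1 = 3.1 m, r2 = 23.2 m
Formula: SPL2 = SPL1 - 20 * log10(r2 / r1)
Compute ratio: r2 / r1 = 23.2 / 3.1 = 7.4839
Compute log10: log10(7.4839) = 0.874128
Compute drop: 20 * 0.874128 = 17.4826
SPL2 = 77.7 - 17.4826 = 60.22

60.22 dB


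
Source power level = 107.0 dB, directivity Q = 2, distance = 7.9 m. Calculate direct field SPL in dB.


Given values:
  Lw = 107.0 dB, Q = 2, r = 7.9 m
Formula: SPL = Lw + 10 * log10(Q / (4 * pi * r^2))
Compute 4 * pi * r^2 = 4 * pi * 7.9^2 = 784.2672
Compute Q / denom = 2 / 784.2672 = 0.00255015
Compute 10 * log10(0.00255015) = -25.9343
SPL = 107.0 + (-25.9343) = 81.07

81.07 dB


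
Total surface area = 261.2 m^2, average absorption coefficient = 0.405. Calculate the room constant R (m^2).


Given values:
  S = 261.2 m^2, alpha = 0.405
Formula: R = S * alpha / (1 - alpha)
Numerator: 261.2 * 0.405 = 105.786
Denominator: 1 - 0.405 = 0.595
R = 105.786 / 0.595 = 177.79

177.79 m^2


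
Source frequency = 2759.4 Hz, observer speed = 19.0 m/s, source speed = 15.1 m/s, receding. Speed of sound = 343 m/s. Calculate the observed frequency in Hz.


Given values:
  f_s = 2759.4 Hz, v_o = 19.0 m/s, v_s = 15.1 m/s
  Direction: receding
Formula: f_o = f_s * (c - v_o) / (c + v_s)
Numerator: c - v_o = 343 - 19.0 = 324.0
Denominator: c + v_s = 343 + 15.1 = 358.1
f_o = 2759.4 * 324.0 / 358.1 = 2496.64

2496.64 Hz


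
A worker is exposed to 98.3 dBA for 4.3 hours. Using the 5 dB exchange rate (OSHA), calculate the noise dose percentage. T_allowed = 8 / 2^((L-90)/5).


Given values:
  L = 98.3 dBA, T = 4.3 hours
Formula: T_allowed = 8 / 2^((L - 90) / 5)
Compute exponent: (98.3 - 90) / 5 = 1.66
Compute 2^(1.66) = 3.160165
T_allowed = 8 / 3.160165 = 2.531513 hours
Dose = (T / T_allowed) * 100
Dose = (4.3 / 2.531513) * 100 = 169.86

169.86 %


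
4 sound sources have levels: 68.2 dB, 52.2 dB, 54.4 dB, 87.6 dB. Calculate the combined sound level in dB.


Formula: L_total = 10 * log10( sum(10^(Li/10)) )
  Source 1: 10^(68.2/10) = 6606934.4801
  Source 2: 10^(52.2/10) = 165958.6907
  Source 3: 10^(54.4/10) = 275422.8703
  Source 4: 10^(87.6/10) = 575439937.3372
Sum of linear values = 582488253.3783
L_total = 10 * log10(582488253.3783) = 87.65

87.65 dB


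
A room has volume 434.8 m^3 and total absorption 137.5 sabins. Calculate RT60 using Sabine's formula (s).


Given values:
  V = 434.8 m^3
  A = 137.5 sabins
Formula: RT60 = 0.161 * V / A
Numerator: 0.161 * 434.8 = 70.0028
RT60 = 70.0028 / 137.5 = 0.509

0.509 s


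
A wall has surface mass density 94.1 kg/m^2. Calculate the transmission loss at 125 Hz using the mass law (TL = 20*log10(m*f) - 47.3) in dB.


Given values:
  m = 94.1 kg/m^2, f = 125 Hz
Formula: TL = 20 * log10(m * f) - 47.3
Compute m * f = 94.1 * 125 = 11762.5
Compute log10(11762.5) = 4.0705
Compute 20 * 4.0705 = 81.41
TL = 81.41 - 47.3 = 34.11

34.11 dB


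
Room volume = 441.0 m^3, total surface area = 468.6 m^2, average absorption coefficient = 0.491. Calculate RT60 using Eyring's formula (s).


Given values:
  V = 441.0 m^3, S = 468.6 m^2, alpha = 0.491
Formula: RT60 = 0.161 * V / (-S * ln(1 - alpha))
Compute ln(1 - 0.491) = ln(0.509) = -0.675307
Denominator: -468.6 * -0.675307 = 316.4489
Numerator: 0.161 * 441.0 = 71.001
RT60 = 71.001 / 316.4489 = 0.224

0.224 s


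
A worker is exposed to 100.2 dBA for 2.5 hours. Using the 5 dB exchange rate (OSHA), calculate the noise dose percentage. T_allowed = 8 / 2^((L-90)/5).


Given values:
  L = 100.2 dBA, T = 2.5 hours
Formula: T_allowed = 8 / 2^((L - 90) / 5)
Compute exponent: (100.2 - 90) / 5 = 2.04
Compute 2^(2.04) = 4.112455
T_allowed = 8 / 4.112455 = 1.94531 hours
Dose = (T / T_allowed) * 100
Dose = (2.5 / 1.94531) * 100 = 128.51

128.51 %


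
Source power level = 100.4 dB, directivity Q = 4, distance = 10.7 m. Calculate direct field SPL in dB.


Given values:
  Lw = 100.4 dB, Q = 4, r = 10.7 m
Formula: SPL = Lw + 10 * log10(Q / (4 * pi * r^2))
Compute 4 * pi * r^2 = 4 * pi * 10.7^2 = 1438.7238
Compute Q / denom = 4 / 1438.7238 = 0.00278024
Compute 10 * log10(0.00278024) = -25.5592
SPL = 100.4 + (-25.5592) = 74.84

74.84 dB


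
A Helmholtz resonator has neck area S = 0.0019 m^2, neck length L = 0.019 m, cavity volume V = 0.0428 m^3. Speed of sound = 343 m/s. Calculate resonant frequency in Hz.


Given values:
  S = 0.0019 m^2, L = 0.019 m, V = 0.0428 m^3, c = 343 m/s
Formula: f = (c / (2*pi)) * sqrt(S / (V * L))
Compute V * L = 0.0428 * 0.019 = 0.0008132
Compute S / (V * L) = 0.0019 / 0.0008132 = 2.3364
Compute sqrt(2.3364) = 1.528529
Compute c / (2*pi) = 343 / 6.283185 = 54.590148
f = 54.590148 * 1.528529 = 83.44

83.44 Hz


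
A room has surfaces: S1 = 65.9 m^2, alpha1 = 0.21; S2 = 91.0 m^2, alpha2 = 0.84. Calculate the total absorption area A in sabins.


Given surfaces:
  Surface 1: 65.9 * 0.21 = 13.839
  Surface 2: 91.0 * 0.84 = 76.44
Formula: A = sum(Si * alpha_i)
A = 13.839 + 76.44
A = 90.28

90.28 sabins


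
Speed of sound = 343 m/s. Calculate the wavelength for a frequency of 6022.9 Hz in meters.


Given values:
  c = 343 m/s, f = 6022.9 Hz
Formula: lambda = c / f
lambda = 343 / 6022.9
lambda = 0.0569

0.0569 m


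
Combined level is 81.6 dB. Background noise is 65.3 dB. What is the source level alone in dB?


Given values:
  L_total = 81.6 dB, L_bg = 65.3 dB
Formula: L_source = 10 * log10(10^(L_total/10) - 10^(L_bg/10))
Convert to linear:
  10^(81.6/10) = 144543977.0746
  10^(65.3/10) = 3388441.5614
Difference: 144543977.0746 - 3388441.5614 = 141155535.5132
L_source = 10 * log10(141155535.5132) = 81.5

81.5 dB


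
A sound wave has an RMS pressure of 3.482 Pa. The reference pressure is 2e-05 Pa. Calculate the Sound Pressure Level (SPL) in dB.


Given values:
  p = 3.482 Pa
  p_ref = 2e-05 Pa
Formula: SPL = 20 * log10(p / p_ref)
Compute ratio: p / p_ref = 3.482 / 2e-05 = 174100
Compute log10: log10(174100) = 5.240799
Multiply: SPL = 20 * 5.240799 = 104.82

104.82 dB


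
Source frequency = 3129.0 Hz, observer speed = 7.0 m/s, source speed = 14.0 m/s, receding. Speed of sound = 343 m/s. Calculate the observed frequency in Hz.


Given values:
  f_s = 3129.0 Hz, v_o = 7.0 m/s, v_s = 14.0 m/s
  Direction: receding
Formula: f_o = f_s * (c - v_o) / (c + v_s)
Numerator: c - v_o = 343 - 7.0 = 336.0
Denominator: c + v_s = 343 + 14.0 = 357.0
f_o = 3129.0 * 336.0 / 357.0 = 2944.94

2944.94 Hz


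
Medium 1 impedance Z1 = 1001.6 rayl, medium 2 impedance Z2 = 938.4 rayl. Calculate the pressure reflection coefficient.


Given values:
  Z1 = 1001.6 rayl, Z2 = 938.4 rayl
Formula: R = (Z2 - Z1) / (Z2 + Z1)
Numerator: Z2 - Z1 = 938.4 - 1001.6 = -63.2
Denominator: Z2 + Z1 = 938.4 + 1001.6 = 1940.0
R = -63.2 / 1940.0 = -0.0326

-0.0326


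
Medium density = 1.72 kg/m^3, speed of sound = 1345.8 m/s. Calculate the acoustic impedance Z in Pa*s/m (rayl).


Given values:
  rho = 1.72 kg/m^3
  c = 1345.8 m/s
Formula: Z = rho * c
Z = 1.72 * 1345.8
Z = 2314.78

2314.78 rayl


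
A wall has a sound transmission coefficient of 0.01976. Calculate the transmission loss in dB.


Given values:
  tau = 0.01976
Formula: TL = 10 * log10(1 / tau)
Compute 1 / tau = 1 / 0.01976 = 50.6073
Compute log10(50.6073) = 1.704213
TL = 10 * 1.704213 = 17.04

17.04 dB


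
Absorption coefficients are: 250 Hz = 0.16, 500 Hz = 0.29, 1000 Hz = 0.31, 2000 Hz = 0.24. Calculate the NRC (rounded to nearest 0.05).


Given values:
  a_250 = 0.16, a_500 = 0.29
  a_1000 = 0.31, a_2000 = 0.24
Formula: NRC = (a250 + a500 + a1000 + a2000) / 4
Sum = 0.16 + 0.29 + 0.31 + 0.24 = 1.0
NRC = 1.0 / 4 = 0.25
Rounded to nearest 0.05: 0.25

0.25


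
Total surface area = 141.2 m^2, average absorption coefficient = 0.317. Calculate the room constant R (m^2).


Given values:
  S = 141.2 m^2, alpha = 0.317
Formula: R = S * alpha / (1 - alpha)
Numerator: 141.2 * 0.317 = 44.7604
Denominator: 1 - 0.317 = 0.683
R = 44.7604 / 0.683 = 65.53

65.53 m^2


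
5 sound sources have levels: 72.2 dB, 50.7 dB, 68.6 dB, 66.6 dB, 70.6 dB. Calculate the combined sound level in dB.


Formula: L_total = 10 * log10( sum(10^(Li/10)) )
  Source 1: 10^(72.2/10) = 16595869.0744
  Source 2: 10^(50.7/10) = 117489.7555
  Source 3: 10^(68.6/10) = 7244359.6007
  Source 4: 10^(66.6/10) = 4570881.8961
  Source 5: 10^(70.6/10) = 11481536.215
Sum of linear values = 40010136.5417
L_total = 10 * log10(40010136.5417) = 76.02

76.02 dB


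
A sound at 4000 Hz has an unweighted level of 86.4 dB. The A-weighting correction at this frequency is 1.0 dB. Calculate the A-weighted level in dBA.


Given values:
  SPL = 86.4 dB
  A-weighting at 4000 Hz = 1.0 dB
Formula: L_A = SPL + A_weight
L_A = 86.4 + (1.0)
L_A = 87.4

87.4 dBA


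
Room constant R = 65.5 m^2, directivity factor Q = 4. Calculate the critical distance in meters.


Given values:
  R = 65.5 m^2, Q = 4
Formula: d_c = 0.141 * sqrt(Q * R)
Compute Q * R = 4 * 65.5 = 262.0
Compute sqrt(262.0) = 16.1864
d_c = 0.141 * 16.1864 = 2.282

2.282 m


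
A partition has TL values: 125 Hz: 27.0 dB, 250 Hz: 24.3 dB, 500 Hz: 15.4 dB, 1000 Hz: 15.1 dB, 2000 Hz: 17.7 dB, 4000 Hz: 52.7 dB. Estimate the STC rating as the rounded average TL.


Given TL values at each frequency:
  125 Hz: 27.0 dB
  250 Hz: 24.3 dB
  500 Hz: 15.4 dB
  1000 Hz: 15.1 dB
  2000 Hz: 17.7 dB
  4000 Hz: 52.7 dB
Formula: STC ~ round(average of TL values)
Sum = 27.0 + 24.3 + 15.4 + 15.1 + 17.7 + 52.7 = 152.2
Average = 152.2 / 6 = 25.37
Rounded: 25

25


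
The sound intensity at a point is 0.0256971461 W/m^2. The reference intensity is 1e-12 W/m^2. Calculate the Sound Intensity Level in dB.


Given values:
  I = 0.0256971461 W/m^2
  I_ref = 1e-12 W/m^2
Formula: SIL = 10 * log10(I / I_ref)
Compute ratio: I / I_ref = 25697146100
Compute log10: log10(25697146100) = 10.409885
Multiply: SIL = 10 * 10.409885 = 104.1

104.1 dB


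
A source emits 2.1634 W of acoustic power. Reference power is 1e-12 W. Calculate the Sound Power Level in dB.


Given values:
  W = 2.1634 W
  W_ref = 1e-12 W
Formula: SWL = 10 * log10(W / W_ref)
Compute ratio: W / W_ref = 2163400000000
Compute log10: log10(2163400000000) = 12.335137
Multiply: SWL = 10 * 12.335137 = 123.35

123.35 dB


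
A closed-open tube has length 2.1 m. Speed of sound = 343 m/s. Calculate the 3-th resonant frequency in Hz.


Given values:
  Tube type: closed-open, L = 2.1 m, c = 343 m/s, n = 3
Formula: f_n = (2n - 1) * c / (4 * L)
Compute 2n - 1 = 2*3 - 1 = 5
Compute 4 * L = 4 * 2.1 = 8.4
f = 5 * 343 / 8.4
f = 204.17

204.17 Hz


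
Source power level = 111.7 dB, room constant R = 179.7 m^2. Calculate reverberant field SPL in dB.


Given values:
  Lw = 111.7 dB, R = 179.7 m^2
Formula: SPL = Lw + 10 * log10(4 / R)
Compute 4 / R = 4 / 179.7 = 0.022259
Compute 10 * log10(0.022259) = -16.5249
SPL = 111.7 + (-16.5249) = 95.18

95.18 dB


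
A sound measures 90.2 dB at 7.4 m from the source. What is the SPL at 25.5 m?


Given values:
  SPL1 = 90.2 dB, r1 = 7.4 m, r2 = 25.5 m
Formula: SPL2 = SPL1 - 20 * log10(r2 / r1)
Compute ratio: r2 / r1 = 25.5 / 7.4 = 3.4459
Compute log10: log10(3.4459) = 0.537303
Compute drop: 20 * 0.537303 = 10.7461
SPL2 = 90.2 - 10.7461 = 79.45

79.45 dB


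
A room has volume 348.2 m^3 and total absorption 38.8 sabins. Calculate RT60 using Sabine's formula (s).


Given values:
  V = 348.2 m^3
  A = 38.8 sabins
Formula: RT60 = 0.161 * V / A
Numerator: 0.161 * 348.2 = 56.0602
RT60 = 56.0602 / 38.8 = 1.445

1.445 s


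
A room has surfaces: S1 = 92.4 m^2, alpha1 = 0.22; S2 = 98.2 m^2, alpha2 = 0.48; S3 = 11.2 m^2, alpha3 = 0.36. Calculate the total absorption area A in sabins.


Given surfaces:
  Surface 1: 92.4 * 0.22 = 20.328
  Surface 2: 98.2 * 0.48 = 47.136
  Surface 3: 11.2 * 0.36 = 4.032
Formula: A = sum(Si * alpha_i)
A = 20.328 + 47.136 + 4.032
A = 71.5

71.5 sabins


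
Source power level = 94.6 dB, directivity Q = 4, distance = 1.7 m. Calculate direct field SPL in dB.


Given values:
  Lw = 94.6 dB, Q = 4, r = 1.7 m
Formula: SPL = Lw + 10 * log10(Q / (4 * pi * r^2))
Compute 4 * pi * r^2 = 4 * pi * 1.7^2 = 36.3168
Compute Q / denom = 4 / 36.3168 = 0.11014186
Compute 10 * log10(0.11014186) = -9.5805
SPL = 94.6 + (-9.5805) = 85.02

85.02 dB


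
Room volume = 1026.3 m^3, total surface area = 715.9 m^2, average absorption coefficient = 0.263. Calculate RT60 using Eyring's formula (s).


Given values:
  V = 1026.3 m^3, S = 715.9 m^2, alpha = 0.263
Formula: RT60 = 0.161 * V / (-S * ln(1 - alpha))
Compute ln(1 - 0.263) = ln(0.737) = -0.305167
Denominator: -715.9 * -0.305167 = 218.4691
Numerator: 0.161 * 1026.3 = 165.2343
RT60 = 165.2343 / 218.4691 = 0.756

0.756 s


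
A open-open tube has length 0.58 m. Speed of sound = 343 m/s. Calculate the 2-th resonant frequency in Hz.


Given values:
  Tube type: open-open, L = 0.58 m, c = 343 m/s, n = 2
Formula: f_n = n * c / (2 * L)
Compute 2 * L = 2 * 0.58 = 1.16
f = 2 * 343 / 1.16
f = 591.38

591.38 Hz


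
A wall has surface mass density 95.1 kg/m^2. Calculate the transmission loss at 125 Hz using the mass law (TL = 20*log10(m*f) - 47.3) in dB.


Given values:
  m = 95.1 kg/m^2, f = 125 Hz
Formula: TL = 20 * log10(m * f) - 47.3
Compute m * f = 95.1 * 125 = 11887.5
Compute log10(11887.5) = 4.075091
Compute 20 * 4.075091 = 81.5018
TL = 81.5018 - 47.3 = 34.2

34.2 dB


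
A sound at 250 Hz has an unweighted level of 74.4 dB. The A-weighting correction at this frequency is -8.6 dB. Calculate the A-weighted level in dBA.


Given values:
  SPL = 74.4 dB
  A-weighting at 250 Hz = -8.6 dB
Formula: L_A = SPL + A_weight
L_A = 74.4 + (-8.6)
L_A = 65.8

65.8 dBA


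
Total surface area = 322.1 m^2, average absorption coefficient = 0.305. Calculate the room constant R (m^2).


Given values:
  S = 322.1 m^2, alpha = 0.305
Formula: R = S * alpha / (1 - alpha)
Numerator: 322.1 * 0.305 = 98.2405
Denominator: 1 - 0.305 = 0.695
R = 98.2405 / 0.695 = 141.35

141.35 m^2


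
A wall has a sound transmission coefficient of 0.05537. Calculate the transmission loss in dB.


Given values:
  tau = 0.05537
Formula: TL = 10 * log10(1 / tau)
Compute 1 / tau = 1 / 0.05537 = 18.0603
Compute log10(18.0603) = 1.256725
TL = 10 * 1.256725 = 12.57

12.57 dB


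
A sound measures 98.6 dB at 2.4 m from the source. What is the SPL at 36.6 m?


Given values:
  SPL1 = 98.6 dB, r1 = 2.4 m, r2 = 36.6 m
Formula: SPL2 = SPL1 - 20 * log10(r2 / r1)
Compute ratio: r2 / r1 = 36.6 / 2.4 = 15.25
Compute log10: log10(15.25) = 1.18327
Compute drop: 20 * 1.18327 = 23.6654
SPL2 = 98.6 - 23.6654 = 74.93

74.93 dB


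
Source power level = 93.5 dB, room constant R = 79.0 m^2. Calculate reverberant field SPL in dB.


Given values:
  Lw = 93.5 dB, R = 79.0 m^2
Formula: SPL = Lw + 10 * log10(4 / R)
Compute 4 / R = 4 / 79.0 = 0.050633
Compute 10 * log10(0.050633) = -12.9557
SPL = 93.5 + (-12.9557) = 80.54

80.54 dB


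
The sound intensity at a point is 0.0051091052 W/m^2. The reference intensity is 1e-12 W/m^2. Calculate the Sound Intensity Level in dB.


Given values:
  I = 0.0051091052 W/m^2
  I_ref = 1e-12 W/m^2
Formula: SIL = 10 * log10(I / I_ref)
Compute ratio: I / I_ref = 5109105200
Compute log10: log10(5109105200) = 9.708345
Multiply: SIL = 10 * 9.708345 = 97.08

97.08 dB


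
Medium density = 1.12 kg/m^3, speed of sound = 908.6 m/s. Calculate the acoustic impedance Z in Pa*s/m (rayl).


Given values:
  rho = 1.12 kg/m^3
  c = 908.6 m/s
Formula: Z = rho * c
Z = 1.12 * 908.6
Z = 1017.63

1017.63 rayl


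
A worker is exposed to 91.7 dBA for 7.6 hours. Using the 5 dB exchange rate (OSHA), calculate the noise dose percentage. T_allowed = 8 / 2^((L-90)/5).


Given values:
  L = 91.7 dBA, T = 7.6 hours
Formula: T_allowed = 8 / 2^((L - 90) / 5)
Compute exponent: (91.7 - 90) / 5 = 0.34
Compute 2^(0.34) = 1.265757
T_allowed = 8 / 1.265757 = 6.320328 hours
Dose = (T / T_allowed) * 100
Dose = (7.6 / 6.320328) * 100 = 120.25

120.25 %


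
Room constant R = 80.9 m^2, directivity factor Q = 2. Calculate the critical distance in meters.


Given values:
  R = 80.9 m^2, Q = 2
Formula: d_c = 0.141 * sqrt(Q * R)
Compute Q * R = 2 * 80.9 = 161.8
Compute sqrt(161.8) = 12.7201
d_c = 0.141 * 12.7201 = 1.794

1.794 m


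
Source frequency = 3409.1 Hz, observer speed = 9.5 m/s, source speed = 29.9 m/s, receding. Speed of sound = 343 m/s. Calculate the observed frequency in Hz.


Given values:
  f_s = 3409.1 Hz, v_o = 9.5 m/s, v_s = 29.9 m/s
  Direction: receding
Formula: f_o = f_s * (c - v_o) / (c + v_s)
Numerator: c - v_o = 343 - 9.5 = 333.5
Denominator: c + v_s = 343 + 29.9 = 372.9
f_o = 3409.1 * 333.5 / 372.9 = 3048.9

3048.9 Hz


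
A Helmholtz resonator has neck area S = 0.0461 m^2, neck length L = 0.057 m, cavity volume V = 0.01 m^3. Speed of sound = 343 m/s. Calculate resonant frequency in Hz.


Given values:
  S = 0.0461 m^2, L = 0.057 m, V = 0.01 m^3, c = 343 m/s
Formula: f = (c / (2*pi)) * sqrt(S / (V * L))
Compute V * L = 0.01 * 0.057 = 0.00057
Compute S / (V * L) = 0.0461 / 0.00057 = 80.8772
Compute sqrt(80.8772) = 8.993175
Compute c / (2*pi) = 343 / 6.283185 = 54.590148
f = 54.590148 * 8.993175 = 490.94

490.94 Hz


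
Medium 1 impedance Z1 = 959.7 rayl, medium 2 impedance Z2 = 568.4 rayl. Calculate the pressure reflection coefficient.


Given values:
  Z1 = 959.7 rayl, Z2 = 568.4 rayl
Formula: R = (Z2 - Z1) / (Z2 + Z1)
Numerator: Z2 - Z1 = 568.4 - 959.7 = -391.3
Denominator: Z2 + Z1 = 568.4 + 959.7 = 1528.1
R = -391.3 / 1528.1 = -0.2561

-0.2561


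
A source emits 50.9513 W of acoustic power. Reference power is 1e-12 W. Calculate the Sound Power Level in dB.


Given values:
  W = 50.9513 W
  W_ref = 1e-12 W
Formula: SWL = 10 * log10(W / W_ref)
Compute ratio: W / W_ref = 50951300000000
Compute log10: log10(50951300000000) = 13.707155
Multiply: SWL = 10 * 13.707155 = 137.07

137.07 dB


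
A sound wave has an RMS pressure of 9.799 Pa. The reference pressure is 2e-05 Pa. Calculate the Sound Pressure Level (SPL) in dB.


Given values:
  p = 9.799 Pa
  p_ref = 2e-05 Pa
Formula: SPL = 20 * log10(p / p_ref)
Compute ratio: p / p_ref = 9.799 / 2e-05 = 489950
Compute log10: log10(489950) = 5.690152
Multiply: SPL = 20 * 5.690152 = 113.8

113.8 dB


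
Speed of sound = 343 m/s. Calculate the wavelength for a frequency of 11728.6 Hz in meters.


Given values:
  c = 343 m/s, f = 11728.6 Hz
Formula: lambda = c / f
lambda = 343 / 11728.6
lambda = 0.0292

0.0292 m


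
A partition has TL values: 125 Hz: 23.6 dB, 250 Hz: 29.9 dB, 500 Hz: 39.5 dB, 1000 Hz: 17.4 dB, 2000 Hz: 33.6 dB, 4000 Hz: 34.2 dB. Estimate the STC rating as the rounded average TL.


Given TL values at each frequency:
  125 Hz: 23.6 dB
  250 Hz: 29.9 dB
  500 Hz: 39.5 dB
  1000 Hz: 17.4 dB
  2000 Hz: 33.6 dB
  4000 Hz: 34.2 dB
Formula: STC ~ round(average of TL values)
Sum = 23.6 + 29.9 + 39.5 + 17.4 + 33.6 + 34.2 = 178.2
Average = 178.2 / 6 = 29.7
Rounded: 30

30


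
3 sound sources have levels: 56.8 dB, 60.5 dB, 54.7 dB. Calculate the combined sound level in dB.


Formula: L_total = 10 * log10( sum(10^(Li/10)) )
  Source 1: 10^(56.8/10) = 478630.0923
  Source 2: 10^(60.5/10) = 1122018.4543
  Source 3: 10^(54.7/10) = 295120.9227
Sum of linear values = 1895769.4693
L_total = 10 * log10(1895769.4693) = 62.78

62.78 dB


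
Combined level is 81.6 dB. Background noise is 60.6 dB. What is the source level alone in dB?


Given values:
  L_total = 81.6 dB, L_bg = 60.6 dB
Formula: L_source = 10 * log10(10^(L_total/10) - 10^(L_bg/10))
Convert to linear:
  10^(81.6/10) = 144543977.0746
  10^(60.6/10) = 1148153.6215
Difference: 144543977.0746 - 1148153.6215 = 143395823.4531
L_source = 10 * log10(143395823.4531) = 81.57

81.57 dB


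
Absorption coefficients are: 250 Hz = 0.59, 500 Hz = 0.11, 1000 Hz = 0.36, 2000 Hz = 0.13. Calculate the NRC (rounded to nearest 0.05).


Given values:
  a_250 = 0.59, a_500 = 0.11
  a_1000 = 0.36, a_2000 = 0.13
Formula: NRC = (a250 + a500 + a1000 + a2000) / 4
Sum = 0.59 + 0.11 + 0.36 + 0.13 = 1.19
NRC = 1.19 / 4 = 0.2975
Rounded to nearest 0.05: 0.3

0.3


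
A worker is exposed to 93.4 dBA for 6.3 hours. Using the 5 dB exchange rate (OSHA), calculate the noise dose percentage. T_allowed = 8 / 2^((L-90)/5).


Given values:
  L = 93.4 dBA, T = 6.3 hours
Formula: T_allowed = 8 / 2^((L - 90) / 5)
Compute exponent: (93.4 - 90) / 5 = 0.68
Compute 2^(0.68) = 1.60214
T_allowed = 8 / 1.60214 = 4.993321 hours
Dose = (T / T_allowed) * 100
Dose = (6.3 / 4.993321) * 100 = 126.17

126.17 %


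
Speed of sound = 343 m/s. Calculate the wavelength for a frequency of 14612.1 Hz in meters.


Given values:
  c = 343 m/s, f = 14612.1 Hz
Formula: lambda = c / f
lambda = 343 / 14612.1
lambda = 0.0235

0.0235 m


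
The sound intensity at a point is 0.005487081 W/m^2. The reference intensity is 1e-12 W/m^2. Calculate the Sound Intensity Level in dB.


Given values:
  I = 0.005487081 W/m^2
  I_ref = 1e-12 W/m^2
Formula: SIL = 10 * log10(I / I_ref)
Compute ratio: I / I_ref = 5487081000
Compute log10: log10(5487081000) = 9.739341
Multiply: SIL = 10 * 9.739341 = 97.39

97.39 dB


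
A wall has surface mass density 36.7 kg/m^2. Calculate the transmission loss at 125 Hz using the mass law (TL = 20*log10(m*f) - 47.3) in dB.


Given values:
  m = 36.7 kg/m^2, f = 125 Hz
Formula: TL = 20 * log10(m * f) - 47.3
Compute m * f = 36.7 * 125 = 4587.5
Compute log10(4587.5) = 3.661576
Compute 20 * 3.661576 = 73.2315
TL = 73.2315 - 47.3 = 25.93

25.93 dB


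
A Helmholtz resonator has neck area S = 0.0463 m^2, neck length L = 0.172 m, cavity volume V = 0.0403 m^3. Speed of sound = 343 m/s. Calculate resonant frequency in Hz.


Given values:
  S = 0.0463 m^2, L = 0.172 m, V = 0.0403 m^3, c = 343 m/s
Formula: f = (c / (2*pi)) * sqrt(S / (V * L))
Compute V * L = 0.0403 * 0.172 = 0.0069316
Compute S / (V * L) = 0.0463 / 0.0069316 = 6.6796
Compute sqrt(6.6796) = 2.584492
Compute c / (2*pi) = 343 / 6.283185 = 54.590148
f = 54.590148 * 2.584492 = 141.09

141.09 Hz


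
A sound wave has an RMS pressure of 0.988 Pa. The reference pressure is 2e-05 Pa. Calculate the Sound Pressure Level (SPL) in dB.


Given values:
  p = 0.988 Pa
  p_ref = 2e-05 Pa
Formula: SPL = 20 * log10(p / p_ref)
Compute ratio: p / p_ref = 0.988 / 2e-05 = 49400
Compute log10: log10(49400) = 4.693727
Multiply: SPL = 20 * 4.693727 = 93.87

93.87 dB


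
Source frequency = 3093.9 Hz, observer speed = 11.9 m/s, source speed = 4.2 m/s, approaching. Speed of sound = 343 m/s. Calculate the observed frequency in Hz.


Given values:
  f_s = 3093.9 Hz, v_o = 11.9 m/s, v_s = 4.2 m/s
  Direction: approaching
Formula: f_o = f_s * (c + v_o) / (c - v_s)
Numerator: c + v_o = 343 + 11.9 = 354.9
Denominator: c - v_s = 343 - 4.2 = 338.8
f_o = 3093.9 * 354.9 / 338.8 = 3240.92

3240.92 Hz


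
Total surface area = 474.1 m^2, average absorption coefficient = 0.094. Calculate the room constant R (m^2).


Given values:
  S = 474.1 m^2, alpha = 0.094
Formula: R = S * alpha / (1 - alpha)
Numerator: 474.1 * 0.094 = 44.5654
Denominator: 1 - 0.094 = 0.906
R = 44.5654 / 0.906 = 49.19

49.19 m^2


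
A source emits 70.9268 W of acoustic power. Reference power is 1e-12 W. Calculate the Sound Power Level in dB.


Given values:
  W = 70.9268 W
  W_ref = 1e-12 W
Formula: SWL = 10 * log10(W / W_ref)
Compute ratio: W / W_ref = 70926800000000
Compute log10: log10(70926800000000) = 13.85081
Multiply: SWL = 10 * 13.85081 = 138.51

138.51 dB


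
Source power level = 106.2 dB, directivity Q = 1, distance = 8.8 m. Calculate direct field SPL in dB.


Given values:
  Lw = 106.2 dB, Q = 1, r = 8.8 m
Formula: SPL = Lw + 10 * log10(Q / (4 * pi * r^2))
Compute 4 * pi * r^2 = 4 * pi * 8.8^2 = 973.1397
Compute Q / denom = 1 / 973.1397 = 0.0010276
Compute 10 * log10(0.0010276) = -29.8818
SPL = 106.2 + (-29.8818) = 76.32

76.32 dB


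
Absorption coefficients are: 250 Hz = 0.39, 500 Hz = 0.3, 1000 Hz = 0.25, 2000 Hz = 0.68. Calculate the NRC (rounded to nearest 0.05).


Given values:
  a_250 = 0.39, a_500 = 0.3
  a_1000 = 0.25, a_2000 = 0.68
Formula: NRC = (a250 + a500 + a1000 + a2000) / 4
Sum = 0.39 + 0.3 + 0.25 + 0.68 = 1.62
NRC = 1.62 / 4 = 0.405
Rounded to nearest 0.05: 0.4

0.4


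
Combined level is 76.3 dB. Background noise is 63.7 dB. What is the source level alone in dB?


Given values:
  L_total = 76.3 dB, L_bg = 63.7 dB
Formula: L_source = 10 * log10(10^(L_total/10) - 10^(L_bg/10))
Convert to linear:
  10^(76.3/10) = 42657951.8802
  10^(63.7/10) = 2344228.8153
Difference: 42657951.8802 - 2344228.8153 = 40313723.0649
L_source = 10 * log10(40313723.0649) = 76.05

76.05 dB
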